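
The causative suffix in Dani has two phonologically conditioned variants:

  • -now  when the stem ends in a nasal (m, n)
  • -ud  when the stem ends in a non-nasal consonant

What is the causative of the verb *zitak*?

The final consonant of *zitak* is /k/, which is non-nasal, so the suffix is -ud, giving *zitakud*.

zitakud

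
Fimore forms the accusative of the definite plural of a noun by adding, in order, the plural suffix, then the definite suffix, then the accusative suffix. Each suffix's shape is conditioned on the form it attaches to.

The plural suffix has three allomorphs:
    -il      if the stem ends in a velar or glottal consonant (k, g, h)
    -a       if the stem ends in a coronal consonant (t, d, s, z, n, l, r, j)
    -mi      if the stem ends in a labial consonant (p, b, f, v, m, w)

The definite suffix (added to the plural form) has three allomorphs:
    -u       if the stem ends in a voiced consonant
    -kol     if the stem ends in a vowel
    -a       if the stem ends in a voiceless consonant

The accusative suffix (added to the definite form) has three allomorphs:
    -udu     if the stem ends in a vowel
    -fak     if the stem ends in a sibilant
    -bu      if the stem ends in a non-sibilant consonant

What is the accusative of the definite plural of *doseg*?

dosegiluudu

Since the final consonant of *doseg* is /g/ (velar/glottal), it takes -il, giving *dosegil*.
The plural form *dosegil*: final sound = /l/, a voiced consonant → -u → *dosegilu*.
The final sound of the definite form *dosegilu* is /u/, which is a vowel, so the accusative suffix is -udu, giving *dosegiluudu*.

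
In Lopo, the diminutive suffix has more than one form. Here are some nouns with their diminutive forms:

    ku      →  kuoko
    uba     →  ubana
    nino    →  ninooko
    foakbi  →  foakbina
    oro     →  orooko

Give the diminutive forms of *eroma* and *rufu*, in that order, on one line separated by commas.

The pattern is rounding harmony: -oko when the last vowel of the stem is a rounded vowel (*ku*, *nino*, *oro*); -na when the last vowel of the stem is an unrounded vowel (*uba*, *foakbi*).
*eroma* — last vowel /a/ (an unrounded vowel) → -na → *eromana*.
The last vowel of *rufu* is /u/, which is a rounded vowel, so the suffix is -oko, giving *rufuoko*.

eromana, rufuoko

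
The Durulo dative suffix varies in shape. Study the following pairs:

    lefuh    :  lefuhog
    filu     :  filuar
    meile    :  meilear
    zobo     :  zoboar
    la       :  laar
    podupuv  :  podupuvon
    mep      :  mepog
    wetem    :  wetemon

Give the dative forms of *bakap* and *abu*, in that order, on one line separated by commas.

bakapog, abuar

The suffix is conditioned by the final sound: -og when the stem ends in a voiceless consonant (*lefuh*, *mep*); -on when the stem ends in a voiced consonant (*podupuv*, *wetem*); -ar when the stem ends in a vowel (*filu*, *meile*, *zobo*, *la*).
The final sound of *bakap* is /p/, which is a voiceless consonant, so the suffix is -og, giving *bakapog*.
Since the final sound of *abu* is /u/ (a vowel), it takes -ar, giving *abuar*.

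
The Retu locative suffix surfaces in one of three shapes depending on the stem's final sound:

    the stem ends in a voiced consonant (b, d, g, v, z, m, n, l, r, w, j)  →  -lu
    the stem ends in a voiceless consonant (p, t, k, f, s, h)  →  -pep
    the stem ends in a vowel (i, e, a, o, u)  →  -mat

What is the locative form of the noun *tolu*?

tolumat

*tolu*: final sound = /u/, a vowel → -mat → *tolumat*.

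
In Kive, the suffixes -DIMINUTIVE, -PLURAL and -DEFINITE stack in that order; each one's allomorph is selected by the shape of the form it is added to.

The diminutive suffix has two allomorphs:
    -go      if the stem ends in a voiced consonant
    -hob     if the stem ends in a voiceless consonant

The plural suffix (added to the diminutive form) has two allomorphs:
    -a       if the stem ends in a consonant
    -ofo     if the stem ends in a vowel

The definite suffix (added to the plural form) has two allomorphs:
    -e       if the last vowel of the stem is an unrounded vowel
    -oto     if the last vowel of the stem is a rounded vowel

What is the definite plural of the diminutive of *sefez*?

sefezgoofooto

*sefez* — final consonant /z/ (voiced) → -go → *sefezgo*.
Since the final sound of the diminutive form *sefezgo* is /o/ (a vowel), it takes -ofo, giving *sefezgoofo*.
The plural form *sefezgoofo* — last vowel /o/ (a rounded vowel) → -oto → *sefezgoofooto*.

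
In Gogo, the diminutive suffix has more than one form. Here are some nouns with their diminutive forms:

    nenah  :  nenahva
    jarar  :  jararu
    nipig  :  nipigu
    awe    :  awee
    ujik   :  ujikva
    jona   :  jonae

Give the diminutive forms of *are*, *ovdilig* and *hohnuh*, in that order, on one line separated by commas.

aree, ovdiligu, hohnuhva

Looking at the final sound of each stem: -va when the stem ends in a voiceless consonant (*nenah*, *ujik*); -u when the stem ends in a voiced consonant (*jarar*, *nipig*); -e when the stem ends in a vowel (*awe*, *jona*).
*are*: final sound = /e/, a vowel → -e → *aree*.
Since the final sound of *ovdilig* is /g/ (a voiced consonant), it takes -u, giving *ovdiligu*.
*hohnuh* — final sound /h/ (a voiceless consonant) → -va → *hohnuhva*.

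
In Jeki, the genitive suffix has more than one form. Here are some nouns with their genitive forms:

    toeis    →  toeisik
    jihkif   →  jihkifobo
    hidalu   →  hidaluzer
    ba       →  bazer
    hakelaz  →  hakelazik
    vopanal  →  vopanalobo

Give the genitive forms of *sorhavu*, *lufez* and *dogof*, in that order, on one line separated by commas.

sorhavuzer, lufezik, dogofobo

The suffix is conditioned by the final sound: -ik when the stem ends in a sibilant (*toeis*, *hakelaz*); -obo when the stem ends in a non-sibilant consonant (*jihkif*, *vopanal*); -zer when the stem ends in a vowel (*hidalu*, *ba*).
*sorhavu*: final sound = /u/, a vowel → -zer → *sorhavuzer*.
*lufez* — final sound /z/ (a sibilant) → -ik → *lufezik*.
The final sound of *dogof* is /f/, which is a non-sibilant consonant, so the suffix is -obo, giving *dogofobo*.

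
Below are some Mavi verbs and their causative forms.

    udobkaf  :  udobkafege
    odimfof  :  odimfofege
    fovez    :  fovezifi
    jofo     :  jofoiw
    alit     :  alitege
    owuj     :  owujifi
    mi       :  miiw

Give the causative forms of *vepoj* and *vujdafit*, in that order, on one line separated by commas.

vepojifi, vujdafitege

The alternation tracks the final sound of the stem — -ege when the stem ends in a voiceless consonant (*udobkaf*, *odimfof*, *alit*); -ifi when the stem ends in a voiced consonant (*fovez*, *owuj*); -iw when the stem ends in a vowel (*jofo*, *mi*).
Since the final sound of *vepoj* is /j/ (a voiced consonant), it takes -ifi, giving *vepojifi*.
Since the final sound of *vujdafit* is /t/ (a voiceless consonant), it takes -ege, giving *vujdafitege*.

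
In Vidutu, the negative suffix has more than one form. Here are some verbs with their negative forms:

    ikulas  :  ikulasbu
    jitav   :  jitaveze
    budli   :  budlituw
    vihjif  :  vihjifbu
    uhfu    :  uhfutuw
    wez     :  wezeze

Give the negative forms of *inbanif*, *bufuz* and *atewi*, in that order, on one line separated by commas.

inbanifbu, bufuzeze, atewituw

The pattern is voicing of the final sound: -bu when the stem ends in a voiceless consonant (*ikulas*, *vihjif*); -eze when the stem ends in a voiced consonant (*jitav*, *wez*); -tuw when the stem ends in a vowel (*budli*, *uhfu*).
*inbanif*: final sound = /f/, a voiceless consonant → -bu → *inbanifbu*.
*bufuz*: final sound = /z/, a voiced consonant → -eze → *bufuzeze*.
*atewi* — final sound /i/ (a vowel) → -tuw → *atewituw*.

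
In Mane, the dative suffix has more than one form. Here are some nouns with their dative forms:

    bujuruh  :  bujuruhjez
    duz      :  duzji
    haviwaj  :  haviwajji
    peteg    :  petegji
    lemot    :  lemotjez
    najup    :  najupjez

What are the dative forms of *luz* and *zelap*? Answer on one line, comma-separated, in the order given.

luzji, zelapjez

The alternation tracks the final consonant of the stem — -jez when the stem ends in a voiceless consonant (*bujuruh*, *lemot*, *najup*); -ji when the stem ends in a voiced consonant (*duz*, *haviwaj*, *peteg*).
*luz*: final consonant = /z/, voiced → -ji → *luzji*.
*zelap*: final consonant = /p/, voiceless → -jez → *zelapjez*.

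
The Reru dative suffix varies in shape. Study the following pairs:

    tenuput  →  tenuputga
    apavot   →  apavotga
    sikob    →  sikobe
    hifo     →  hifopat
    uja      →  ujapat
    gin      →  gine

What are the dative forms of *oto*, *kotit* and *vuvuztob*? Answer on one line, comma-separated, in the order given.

otopat, kotitga, vuvuztobe

The pattern is voicing of the final sound: -ga when the stem ends in a voiceless consonant (*tenuput*, *apavot*); -e when the stem ends in a voiced consonant (*sikob*, *gin*); -pat when the stem ends in a vowel (*hifo*, *uja*).
The final sound of *oto* is /o/, which is a vowel, so the suffix is -pat, giving *otopat*.
*kotit* — final sound /t/ (a voiceless consonant) → -ga → *kotitga*.
Since the final sound of *vuvuztob* is /b/ (a voiced consonant), it takes -e, giving *vuvuztobe*.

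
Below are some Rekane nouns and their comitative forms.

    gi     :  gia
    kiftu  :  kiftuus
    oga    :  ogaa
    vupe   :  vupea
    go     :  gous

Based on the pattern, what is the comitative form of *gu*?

guus

Looking at the last vowel of each stem: -us when the last vowel of the stem is a rounded vowel (*kiftu*, *go*); -a when the last vowel of the stem is an unrounded vowel (*gi*, *oga*, *vupe*).
The last vowel of *gu* is /u/, which is a rounded vowel, so the suffix is -us, giving *guus*.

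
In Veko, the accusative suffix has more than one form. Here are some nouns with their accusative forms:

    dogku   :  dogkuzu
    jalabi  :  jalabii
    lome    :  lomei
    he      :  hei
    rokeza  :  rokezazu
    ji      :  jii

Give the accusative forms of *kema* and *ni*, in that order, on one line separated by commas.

kemazu, nii

The suffix is conditioned by the last vowel: -i when the last vowel of the stem is a front vowel (*jalabi*, *lome*, *he*, *ji*); -zu when the last vowel of the stem is a back vowel (*dogku*, *rokeza*).
*kema*: last vowel = /a/, a back vowel → -zu → *kemazu*.
The last vowel of *ni* is /i/, which is a front vowel, so the suffix is -i, giving *nii*.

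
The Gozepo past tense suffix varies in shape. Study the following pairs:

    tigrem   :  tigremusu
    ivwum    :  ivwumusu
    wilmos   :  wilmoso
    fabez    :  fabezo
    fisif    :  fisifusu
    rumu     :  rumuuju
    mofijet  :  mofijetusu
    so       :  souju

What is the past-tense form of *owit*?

The pattern is sibilance of the final sound: -o when the stem ends in a sibilant (*wilmos*, *fabez*); -usu when the stem ends in a non-sibilant consonant (*tigrem*, *ivwum*, *fisif*, *mofijet*); -uju when the stem ends in a vowel (*rumu*, *so*).
*owit*: final sound = /t/, a non-sibilant consonant → -usu → *owitusu*.

owitusu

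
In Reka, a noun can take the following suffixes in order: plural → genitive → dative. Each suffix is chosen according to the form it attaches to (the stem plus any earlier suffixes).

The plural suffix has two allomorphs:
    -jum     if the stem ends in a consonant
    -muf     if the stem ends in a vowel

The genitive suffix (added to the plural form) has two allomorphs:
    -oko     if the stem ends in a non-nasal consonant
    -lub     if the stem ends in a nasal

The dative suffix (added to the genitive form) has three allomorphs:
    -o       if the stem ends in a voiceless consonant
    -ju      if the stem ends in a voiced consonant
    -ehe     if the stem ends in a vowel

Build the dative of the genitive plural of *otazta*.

otaztamufokoehe

The final sound of *otazta* is /a/, which is a vowel, so the plural suffix is -muf, giving *otaztamuf*.
The final consonant of the plural form *otaztamuf* is /f/, which is non-nasal, so the genitive suffix is -oko, giving *otaztamufoko*.
The genitive form *otaztamufoko*: final sound = /o/, a vowel → -ehe → *otaztamufokoehe*.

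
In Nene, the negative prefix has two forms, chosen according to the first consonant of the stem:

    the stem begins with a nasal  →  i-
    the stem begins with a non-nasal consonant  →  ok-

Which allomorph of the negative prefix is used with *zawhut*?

Since the first consonant of *zawhut* is /z/ (non-nasal), it takes ok-.

ok-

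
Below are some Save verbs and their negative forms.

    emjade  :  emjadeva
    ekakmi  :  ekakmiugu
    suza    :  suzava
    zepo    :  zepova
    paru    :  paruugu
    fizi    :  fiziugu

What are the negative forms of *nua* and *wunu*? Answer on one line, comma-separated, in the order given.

nuava, wunuugu

The alternation tracks the last vowel of the stem — -ugu when the last vowel of the stem is a high vowel (*ekakmi*, *paru*, *fizi*); -va when the last vowel of the stem is a non-high vowel (*emjade*, *suza*, *zepo*).
Since the last vowel of *nua* is /a/ (a non-high vowel), it takes -va, giving *nuava*.
*wunu*: last vowel = /u/, a high vowel → -ugu → *wunuugu*.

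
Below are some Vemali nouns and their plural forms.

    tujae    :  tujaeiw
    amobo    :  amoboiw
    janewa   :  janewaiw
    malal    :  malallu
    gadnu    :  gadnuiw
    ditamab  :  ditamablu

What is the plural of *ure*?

Looking at the final sound of each stem: -lu when the stem ends in a consonant (*malal*, *ditamab*); -iw when the stem ends in a vowel (*tujae*, *amobo*, *janewa*, *gadnu*).
The final sound of *ure* is /e/, which is a vowel, so the suffix is -iw, giving *ureiw*.

ureiw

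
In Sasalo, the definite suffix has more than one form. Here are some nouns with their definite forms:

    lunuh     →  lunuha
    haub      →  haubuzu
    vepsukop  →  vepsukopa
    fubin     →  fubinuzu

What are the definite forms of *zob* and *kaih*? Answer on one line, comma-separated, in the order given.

The alternation tracks the final consonant of the stem — -a when the stem ends in a voiceless consonant (*lunuh*, *vepsukop*); -uzu when the stem ends in a voiced consonant (*haub*, *fubin*).
The final consonant of *zob* is /b/, which is voiced, so the suffix is -uzu, giving *zobuzu*.
*kaih*: final consonant = /h/, voiceless → -a → *kaiha*.

zobuzu, kaiha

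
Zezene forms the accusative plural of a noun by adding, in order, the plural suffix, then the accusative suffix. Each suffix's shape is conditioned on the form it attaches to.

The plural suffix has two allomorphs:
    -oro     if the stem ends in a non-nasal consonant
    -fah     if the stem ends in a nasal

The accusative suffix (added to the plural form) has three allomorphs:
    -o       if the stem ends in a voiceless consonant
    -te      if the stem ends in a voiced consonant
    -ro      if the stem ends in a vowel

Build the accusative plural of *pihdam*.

pihdamfaho

Since the final consonant of *pihdam* is /m/ (a nasal), it takes -fah, giving *pihdamfah*.
The plural form *pihdamfah* — final sound /h/ (a voiceless consonant) → -o → *pihdamfaho*.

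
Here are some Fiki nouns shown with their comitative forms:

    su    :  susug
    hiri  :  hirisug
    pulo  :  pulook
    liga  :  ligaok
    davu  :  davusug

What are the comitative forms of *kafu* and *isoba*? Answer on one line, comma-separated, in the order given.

kafusug, isobaok

Looking at the last vowel of each stem: -sug when the last vowel of the stem is a high vowel (*su*, *hiri*, *davu*); -ok when the last vowel of the stem is a non-high vowel (*pulo*, *liga*).
The last vowel of *kafu* is /u/, which is a high vowel, so the suffix is -sug, giving *kafusug*.
*isoba*: last vowel = /a/, a non-high vowel → -ok → *isobaok*.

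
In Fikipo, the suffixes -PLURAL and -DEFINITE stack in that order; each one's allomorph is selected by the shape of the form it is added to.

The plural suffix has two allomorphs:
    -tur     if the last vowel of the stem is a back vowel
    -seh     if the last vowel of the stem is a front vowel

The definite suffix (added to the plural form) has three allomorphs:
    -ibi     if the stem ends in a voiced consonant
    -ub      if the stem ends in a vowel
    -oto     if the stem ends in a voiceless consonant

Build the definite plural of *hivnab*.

hivnabturibi

*hivnab* — last vowel /a/ (a back vowel) → -tur → *hivnabtur*.
The plural form *hivnabtur* — final sound /r/ (a voiced consonant) → -ibi → *hivnabturibi*.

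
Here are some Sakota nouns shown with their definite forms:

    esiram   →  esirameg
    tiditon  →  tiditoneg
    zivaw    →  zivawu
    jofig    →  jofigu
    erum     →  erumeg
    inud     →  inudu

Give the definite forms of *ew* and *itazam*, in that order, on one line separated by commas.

ewu, itazameg

The suffix is conditioned by the final consonant: -eg when the stem ends in a nasal (*esiram*, *tiditon*, *erum*); -u when the stem ends in a non-nasal consonant (*zivaw*, *jofig*, *inud*).
*ew*: final consonant = /w/, non-nasal → -u → *ewu*.
*itazam*: final consonant = /m/, a nasal → -eg → *itazameg*.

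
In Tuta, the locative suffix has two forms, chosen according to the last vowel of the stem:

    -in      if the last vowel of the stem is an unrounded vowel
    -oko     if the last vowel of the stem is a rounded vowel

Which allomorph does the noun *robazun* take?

*robazun*: last vowel = /u/, a rounded vowel → -oko.

-oko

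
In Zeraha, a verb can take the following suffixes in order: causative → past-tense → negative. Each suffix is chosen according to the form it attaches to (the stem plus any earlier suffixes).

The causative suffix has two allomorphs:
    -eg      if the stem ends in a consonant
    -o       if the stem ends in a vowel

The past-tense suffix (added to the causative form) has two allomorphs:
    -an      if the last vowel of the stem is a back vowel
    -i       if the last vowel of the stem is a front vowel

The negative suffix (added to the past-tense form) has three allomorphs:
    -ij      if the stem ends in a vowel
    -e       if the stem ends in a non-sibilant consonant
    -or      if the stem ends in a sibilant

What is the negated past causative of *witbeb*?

Since the final sound of *witbeb* is /b/ (a consonant), it takes -eg, giving *witbebeg*.
Since the last vowel of the causative form *witbebeg* is /e/ (a front vowel), it takes -i, giving *witbebegi*.
The past-tense form *witbebegi* — final sound /i/ (a vowel) → -ij → *witbebegiij*.

witbebegiij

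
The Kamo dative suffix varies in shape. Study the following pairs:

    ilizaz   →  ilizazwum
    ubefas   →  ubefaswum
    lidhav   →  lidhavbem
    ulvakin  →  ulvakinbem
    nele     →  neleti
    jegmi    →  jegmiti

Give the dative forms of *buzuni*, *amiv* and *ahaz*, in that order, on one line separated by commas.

buzuniti, amivbem, ahazwum

Looking at the final sound of each stem: -wum when the stem ends in a sibilant (*ilizaz*, *ubefas*); -bem when the stem ends in a non-sibilant consonant (*lidhav*, *ulvakin*); -ti when the stem ends in a vowel (*nele*, *jegmi*).
The final sound of *buzuni* is /i/, which is a vowel, so the suffix is -ti, giving *buzuniti*.
Since the final sound of *amiv* is /v/ (a non-sibilant consonant), it takes -bem, giving *amivbem*.
*ahaz*: final sound = /z/, a sibilant → -wum → *ahazwum*.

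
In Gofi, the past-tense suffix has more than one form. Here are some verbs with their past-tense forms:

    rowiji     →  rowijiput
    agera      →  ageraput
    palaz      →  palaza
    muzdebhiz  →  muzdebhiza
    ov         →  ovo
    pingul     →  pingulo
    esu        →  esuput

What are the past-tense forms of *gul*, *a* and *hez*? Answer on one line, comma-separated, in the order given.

gulo, aput, heza

The pattern is sibilance of the final sound: -a when the stem ends in a sibilant (*palaz*, *muzdebhiz*); -o when the stem ends in a non-sibilant consonant (*ov*, *pingul*); -put when the stem ends in a vowel (*rowiji*, *agera*, *esu*).
Since the final sound of *gul* is /l/ (a non-sibilant consonant), it takes -o, giving *gulo*.
*a* — final sound /a/ (a vowel) → -put → *aput*.
The final sound of *hez* is /z/, which is a sibilant, so the suffix is -a, giving *heza*.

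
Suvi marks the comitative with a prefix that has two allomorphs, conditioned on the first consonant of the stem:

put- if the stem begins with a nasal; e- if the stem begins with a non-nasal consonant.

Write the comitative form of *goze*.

*goze* — first consonant /g/ (non-nasal) → e- → *egoze*.

egoze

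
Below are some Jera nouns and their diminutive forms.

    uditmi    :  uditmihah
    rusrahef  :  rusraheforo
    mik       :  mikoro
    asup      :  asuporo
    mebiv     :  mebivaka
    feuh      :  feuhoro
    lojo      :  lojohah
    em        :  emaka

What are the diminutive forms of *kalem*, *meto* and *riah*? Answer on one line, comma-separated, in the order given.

The suffix is conditioned by the final sound: -oro when the stem ends in a voiceless consonant (*rusrahef*, *mik*, *asup*, *feuh*); -aka when the stem ends in a voiced consonant (*mebiv*, *em*); -hah when the stem ends in a vowel (*uditmi*, *lojo*).
*kalem*: final sound = /m/, a voiced consonant → -aka → *kalemaka*.
*meto*: final sound = /o/, a vowel → -hah → *metohah*.
The final sound of *riah* is /h/, which is a voiceless consonant, so the suffix is -oro, giving *riahoro*.

kalemaka, metohah, riahoro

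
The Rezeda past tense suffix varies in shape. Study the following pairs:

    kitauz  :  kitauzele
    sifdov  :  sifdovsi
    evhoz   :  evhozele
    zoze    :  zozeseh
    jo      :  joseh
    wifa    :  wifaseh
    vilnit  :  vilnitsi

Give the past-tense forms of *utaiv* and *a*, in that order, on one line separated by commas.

The suffix is conditioned by the final sound: -ele when the stem ends in a sibilant (*kitauz*, *evhoz*); -si when the stem ends in a non-sibilant consonant (*sifdov*, *vilnit*); -seh when the stem ends in a vowel (*zoze*, *jo*, *wifa*).
The final sound of *utaiv* is /v/, which is a non-sibilant consonant, so the suffix is -si, giving *utaivsi*.
Since the final sound of *a* is /a/ (a vowel), it takes -seh, giving *aseh*.

utaivsi, aseh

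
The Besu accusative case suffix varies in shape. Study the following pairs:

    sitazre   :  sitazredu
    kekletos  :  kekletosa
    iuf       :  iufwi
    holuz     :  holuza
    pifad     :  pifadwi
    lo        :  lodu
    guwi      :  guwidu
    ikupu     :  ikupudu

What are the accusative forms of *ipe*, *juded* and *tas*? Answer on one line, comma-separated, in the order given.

The alternation tracks the final sound of the stem — -a when the stem ends in a sibilant (*kekletos*, *holuz*); -wi when the stem ends in a non-sibilant consonant (*iuf*, *pifad*); -du when the stem ends in a vowel (*sitazre*, *lo*, *guwi*, *ikupu*).
The final sound of *ipe* is /e/, which is a vowel, so the suffix is -du, giving *ipedu*.
*juded* — final sound /d/ (a non-sibilant consonant) → -wi → *judedwi*.
*tas*: final sound = /s/, a sibilant → -a → *tasa*.

ipedu, judedwi, tasa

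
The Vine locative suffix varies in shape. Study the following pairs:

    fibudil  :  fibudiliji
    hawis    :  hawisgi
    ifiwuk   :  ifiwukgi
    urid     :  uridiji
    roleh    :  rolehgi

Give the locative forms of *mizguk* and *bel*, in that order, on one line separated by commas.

Looking at the final consonant of each stem: -gi when the stem ends in a voiceless consonant (*hawis*, *ifiwuk*, *roleh*); -iji when the stem ends in a voiced consonant (*fibudil*, *urid*).
*mizguk*: final consonant = /k/, voiceless → -gi → *mizgukgi*.
*bel*: final consonant = /l/, voiced → -iji → *beliji*.

mizgukgi, beliji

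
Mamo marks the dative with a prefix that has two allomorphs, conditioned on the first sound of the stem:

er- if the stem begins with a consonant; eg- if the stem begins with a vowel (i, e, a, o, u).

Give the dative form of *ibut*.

Since the first sound of *ibut* is /i/ (a vowel), it takes eg-, giving *egibut*.

egibut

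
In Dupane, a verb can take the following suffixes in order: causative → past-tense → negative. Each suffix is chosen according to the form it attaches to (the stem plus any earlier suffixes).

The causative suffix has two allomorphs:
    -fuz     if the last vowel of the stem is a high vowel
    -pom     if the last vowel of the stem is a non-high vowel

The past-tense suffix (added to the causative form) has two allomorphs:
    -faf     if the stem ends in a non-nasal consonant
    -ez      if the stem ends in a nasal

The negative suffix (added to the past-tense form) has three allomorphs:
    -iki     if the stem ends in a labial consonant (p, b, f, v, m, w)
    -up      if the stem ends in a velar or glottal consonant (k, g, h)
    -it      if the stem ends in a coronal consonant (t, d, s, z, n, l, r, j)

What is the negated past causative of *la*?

lapomezit

*la* — last vowel /a/ (a non-high vowel) → -pom → *lapom*.
The final consonant of the causative form *lapom* is /m/, which is a nasal, so the past-tense suffix is -ez, giving *lapomez*.
The final consonant of the past-tense form *lapomez* is /z/, which is coronal, so the negative suffix is -it, giving *lapomezit*.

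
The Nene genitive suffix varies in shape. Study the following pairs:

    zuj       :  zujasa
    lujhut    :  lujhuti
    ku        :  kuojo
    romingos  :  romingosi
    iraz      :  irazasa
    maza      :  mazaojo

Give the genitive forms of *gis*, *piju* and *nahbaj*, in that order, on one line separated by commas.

gisi, pijuojo, nahbajasa

The suffix is conditioned by the final sound: -i when the stem ends in a voiceless consonant (*lujhut*, *romingos*); -asa when the stem ends in a voiced consonant (*zuj*, *iraz*); -ojo when the stem ends in a vowel (*ku*, *maza*).
The final sound of *gis* is /s/, which is a voiceless consonant, so the suffix is -i, giving *gisi*.
*piju* — final sound /u/ (a vowel) → -ojo → *pijuojo*.
Since the final sound of *nahbaj* is /j/ (a voiced consonant), it takes -asa, giving *nahbajasa*.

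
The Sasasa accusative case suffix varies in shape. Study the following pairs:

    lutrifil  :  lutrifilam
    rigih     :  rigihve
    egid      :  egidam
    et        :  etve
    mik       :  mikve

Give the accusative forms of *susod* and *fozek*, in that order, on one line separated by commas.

susodam, fozekve

The pattern is voicing of the final consonant: -ve when the stem ends in a voiceless consonant (*rigih*, *et*, *mik*); -am when the stem ends in a voiced consonant (*lutrifil*, *egid*).
*susod*: final consonant = /d/, voiced → -am → *susodam*.
Since the final consonant of *fozek* is /k/ (voiceless), it takes -ve, giving *fozekve*.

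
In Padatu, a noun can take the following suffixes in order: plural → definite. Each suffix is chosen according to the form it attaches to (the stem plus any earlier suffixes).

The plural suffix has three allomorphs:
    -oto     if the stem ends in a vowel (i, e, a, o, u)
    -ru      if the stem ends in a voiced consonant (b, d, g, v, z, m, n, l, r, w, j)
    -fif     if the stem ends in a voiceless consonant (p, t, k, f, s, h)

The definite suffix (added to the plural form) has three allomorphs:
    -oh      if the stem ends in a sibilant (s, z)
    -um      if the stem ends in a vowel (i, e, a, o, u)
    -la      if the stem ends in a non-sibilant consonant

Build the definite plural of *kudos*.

*kudos* — final sound /s/ (a voiceless consonant) → -fif → *kudosfif*.
The plural form *kudosfif* — final sound /f/ (a non-sibilant consonant) → -la → *kudosfifla*.

kudosfifla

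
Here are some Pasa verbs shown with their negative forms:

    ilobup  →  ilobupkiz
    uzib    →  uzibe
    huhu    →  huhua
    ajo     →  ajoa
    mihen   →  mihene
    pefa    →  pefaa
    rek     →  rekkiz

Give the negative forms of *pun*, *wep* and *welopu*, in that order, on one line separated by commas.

The alternation tracks the final sound of the stem — -kiz when the stem ends in a voiceless consonant (*ilobup*, *rek*); -e when the stem ends in a voiced consonant (*uzib*, *mihen*); -a when the stem ends in a vowel (*huhu*, *ajo*, *pefa*).
*pun*: final sound = /n/, a voiced consonant → -e → *pune*.
The final sound of *wep* is /p/, which is a voiceless consonant, so the suffix is -kiz, giving *wepkiz*.
*welopu* — final sound /u/ (a vowel) → -a → *welopua*.

pune, wepkiz, welopua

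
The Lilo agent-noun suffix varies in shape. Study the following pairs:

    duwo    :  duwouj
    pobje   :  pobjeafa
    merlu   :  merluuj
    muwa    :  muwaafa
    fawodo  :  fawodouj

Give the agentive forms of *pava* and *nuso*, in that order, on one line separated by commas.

pavaafa, nusouj

The alternation tracks the last vowel of the stem — -uj when the last vowel of the stem is a rounded vowel (*duwo*, *merlu*, *fawodo*); -afa when the last vowel of the stem is an unrounded vowel (*pobje*, *muwa*).
The last vowel of *pava* is /a/, which is an unrounded vowel, so the suffix is -afa, giving *pavaafa*.
Since the last vowel of *nuso* is /o/ (a rounded vowel), it takes -uj, giving *nusouj*.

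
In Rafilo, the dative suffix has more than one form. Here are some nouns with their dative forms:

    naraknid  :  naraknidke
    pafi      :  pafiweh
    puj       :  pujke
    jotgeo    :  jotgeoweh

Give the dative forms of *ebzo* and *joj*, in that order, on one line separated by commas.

The alternation tracks the final sound of the stem — -ke when the stem ends in a consonant (*naraknid*, *puj*); -weh when the stem ends in a vowel (*pafi*, *jotgeo*).
Since the final sound of *ebzo* is /o/ (a vowel), it takes -weh, giving *ebzoweh*.
*joj*: final sound = /j/, a consonant → -ke → *jojke*.

ebzoweh, jojke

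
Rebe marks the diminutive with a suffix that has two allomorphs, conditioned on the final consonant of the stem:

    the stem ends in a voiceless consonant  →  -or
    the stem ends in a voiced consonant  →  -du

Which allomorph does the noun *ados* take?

*ados*: final consonant = /s/, voiceless → -or.

-or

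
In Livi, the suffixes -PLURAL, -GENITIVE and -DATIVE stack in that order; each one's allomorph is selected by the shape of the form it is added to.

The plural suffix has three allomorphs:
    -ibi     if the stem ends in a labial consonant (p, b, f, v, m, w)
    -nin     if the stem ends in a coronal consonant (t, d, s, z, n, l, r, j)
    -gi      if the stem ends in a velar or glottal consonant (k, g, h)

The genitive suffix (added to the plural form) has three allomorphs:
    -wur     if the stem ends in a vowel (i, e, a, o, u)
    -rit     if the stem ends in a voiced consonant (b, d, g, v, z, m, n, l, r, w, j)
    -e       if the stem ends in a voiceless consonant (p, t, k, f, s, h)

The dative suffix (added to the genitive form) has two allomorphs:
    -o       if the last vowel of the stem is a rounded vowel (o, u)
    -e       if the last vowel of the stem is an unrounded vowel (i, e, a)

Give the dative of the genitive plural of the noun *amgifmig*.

Since the final consonant of *amgifmig* is /g/ (velar/glottal), it takes -gi, giving *amgifmiggi*.
Since the final sound of the plural form *amgifmiggi* is /i/ (a vowel), it takes -wur, giving *amgifmiggiwur*.
The genitive form *amgifmiggiwur* — last vowel /u/ (a rounded vowel) → -o → *amgifmiggiwuro*.

amgifmiggiwuro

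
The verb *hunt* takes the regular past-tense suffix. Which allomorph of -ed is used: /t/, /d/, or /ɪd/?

/ɪd/

The stem *hunt* ends in /t/ or /d/.
The -ed suffix is realized as /ɪd/ after /t, d/; as /t/ after other voiceless consonants; and as /d/ after other voiced sounds.
So -ed on *hunt* is pronounced /ɪd/.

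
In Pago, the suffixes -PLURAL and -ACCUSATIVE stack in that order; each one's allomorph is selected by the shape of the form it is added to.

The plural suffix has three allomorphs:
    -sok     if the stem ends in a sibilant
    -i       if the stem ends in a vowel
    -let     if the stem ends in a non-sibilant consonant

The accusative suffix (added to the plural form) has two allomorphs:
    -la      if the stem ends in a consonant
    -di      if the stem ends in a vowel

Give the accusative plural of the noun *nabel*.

*nabel*: final sound = /l/, a non-sibilant consonant → -let → *nabellet*.
The final sound of the plural form *nabellet* is /t/, which is a consonant, so the accusative suffix is -la, giving *nabelletla*.

nabelletla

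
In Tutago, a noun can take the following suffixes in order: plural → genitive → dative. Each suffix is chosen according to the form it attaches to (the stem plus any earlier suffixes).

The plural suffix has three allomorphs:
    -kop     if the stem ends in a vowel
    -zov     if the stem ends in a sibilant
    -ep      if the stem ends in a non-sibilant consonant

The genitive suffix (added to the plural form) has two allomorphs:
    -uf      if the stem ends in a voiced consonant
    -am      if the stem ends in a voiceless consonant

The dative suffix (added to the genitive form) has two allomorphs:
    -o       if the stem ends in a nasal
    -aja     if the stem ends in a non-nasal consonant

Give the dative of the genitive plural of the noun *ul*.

ulepamo

*ul* — final sound /l/ (a non-sibilant consonant) → -ep → *ulep*.
The plural form *ulep*: final consonant = /p/, voiceless → -am → *ulepam*.
The final consonant of the genitive form *ulepam* is /m/, which is a nasal, so the dative suffix is -o, giving *ulepamo*.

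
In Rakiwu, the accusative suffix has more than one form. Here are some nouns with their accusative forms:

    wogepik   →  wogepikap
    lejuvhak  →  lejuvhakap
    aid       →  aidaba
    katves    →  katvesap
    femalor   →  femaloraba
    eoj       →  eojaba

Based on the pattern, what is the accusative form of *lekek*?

lekekap

Looking at the final consonant of each stem: -ap when the stem ends in a voiceless consonant (*wogepik*, *lejuvhak*, *katves*); -aba when the stem ends in a voiced consonant (*aid*, *femalor*, *eoj*).
*lekek*: final consonant = /k/, voiceless → -ap → *lekekap*.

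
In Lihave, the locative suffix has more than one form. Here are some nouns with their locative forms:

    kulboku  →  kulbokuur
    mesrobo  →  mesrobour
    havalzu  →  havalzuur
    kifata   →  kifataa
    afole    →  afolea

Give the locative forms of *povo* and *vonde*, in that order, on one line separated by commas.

Looking at the last vowel of each stem: -ur when the last vowel of the stem is a rounded vowel (*kulboku*, *mesrobo*, *havalzu*); -a when the last vowel of the stem is an unrounded vowel (*kifata*, *afole*).
Since the last vowel of *povo* is /o/ (a rounded vowel), it takes -ur, giving *povour*.
*vonde* — last vowel /e/ (an unrounded vowel) → -a → *vondea*.

povour, vondea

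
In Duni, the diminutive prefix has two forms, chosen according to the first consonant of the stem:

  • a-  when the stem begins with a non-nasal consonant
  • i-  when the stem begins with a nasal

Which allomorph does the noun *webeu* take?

Since the first consonant of *webeu* is /w/ (non-nasal), it takes a-.

a-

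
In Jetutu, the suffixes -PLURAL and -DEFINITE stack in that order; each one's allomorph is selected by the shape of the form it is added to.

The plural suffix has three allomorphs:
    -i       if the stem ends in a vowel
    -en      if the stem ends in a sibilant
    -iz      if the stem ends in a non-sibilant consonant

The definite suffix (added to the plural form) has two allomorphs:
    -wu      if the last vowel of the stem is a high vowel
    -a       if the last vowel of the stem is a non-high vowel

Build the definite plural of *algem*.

algemizwu

The final sound of *algem* is /m/, which is a non-sibilant consonant, so the plural suffix is -iz, giving *algemiz*.
The plural form *algemiz*: last vowel = /i/, a high vowel → -wu → *algemizwu*.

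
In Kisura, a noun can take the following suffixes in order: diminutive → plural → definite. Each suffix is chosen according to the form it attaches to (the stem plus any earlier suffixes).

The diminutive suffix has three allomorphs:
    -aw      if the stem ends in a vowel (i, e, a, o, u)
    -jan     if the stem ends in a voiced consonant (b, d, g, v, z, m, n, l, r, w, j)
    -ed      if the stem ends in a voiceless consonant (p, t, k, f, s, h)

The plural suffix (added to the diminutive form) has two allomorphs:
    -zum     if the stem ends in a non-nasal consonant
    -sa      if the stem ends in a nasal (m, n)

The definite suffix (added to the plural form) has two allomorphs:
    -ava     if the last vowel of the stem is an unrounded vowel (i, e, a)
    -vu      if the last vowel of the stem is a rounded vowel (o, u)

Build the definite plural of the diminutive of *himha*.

himhaawzumvu

*himha* — final sound /a/ (a vowel) → -aw → *himhaaw*.
The diminutive form *himhaaw*: final consonant = /w/, non-nasal → -zum → *himhaawzum*.
The last vowel of the plural form *himhaawzum* is /u/, which is a rounded vowel, so the definite suffix is -vu, giving *himhaawzumvu*.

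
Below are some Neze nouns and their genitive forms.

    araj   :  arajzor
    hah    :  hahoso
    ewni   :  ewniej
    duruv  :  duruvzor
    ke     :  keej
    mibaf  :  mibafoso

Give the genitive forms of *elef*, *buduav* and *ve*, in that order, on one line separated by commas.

elefoso, buduavzor, veej

The pattern is voicing of the final sound: -oso when the stem ends in a voiceless consonant (*hah*, *mibaf*); -zor when the stem ends in a voiced consonant (*araj*, *duruv*); -ej when the stem ends in a vowel (*ewni*, *ke*).
The final sound of *elef* is /f/, which is a voiceless consonant, so the suffix is -oso, giving *elefoso*.
The final sound of *buduav* is /v/, which is a voiced consonant, so the suffix is -zor, giving *buduavzor*.
*ve* — final sound /e/ (a vowel) → -ej → *veej*.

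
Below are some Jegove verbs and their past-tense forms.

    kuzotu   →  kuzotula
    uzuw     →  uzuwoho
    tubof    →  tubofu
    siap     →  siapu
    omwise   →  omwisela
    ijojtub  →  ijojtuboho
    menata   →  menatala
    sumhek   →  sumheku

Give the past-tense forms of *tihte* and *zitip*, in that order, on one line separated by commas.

tihtela, zitipu

The pattern is voicing of the final sound: -u when the stem ends in a voiceless consonant (*tubof*, *siap*, *sumhek*); -oho when the stem ends in a voiced consonant (*uzuw*, *ijojtub*); -la when the stem ends in a vowel (*kuzotu*, *omwise*, *menata*).
Since the final sound of *tihte* is /e/ (a vowel), it takes -la, giving *tihtela*.
*zitip* — final sound /p/ (a voiceless consonant) → -u → *zitipu*.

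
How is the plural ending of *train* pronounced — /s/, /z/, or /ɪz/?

The stem *train* ends in a voiced non-sibilant sound.
The plural suffix surfaces as /ɪz/ after sibilants, /s/ after other voiceless consonants, and /z/ after other voiced sounds.
So the plural -s on *train* is pronounced /z/.

/z/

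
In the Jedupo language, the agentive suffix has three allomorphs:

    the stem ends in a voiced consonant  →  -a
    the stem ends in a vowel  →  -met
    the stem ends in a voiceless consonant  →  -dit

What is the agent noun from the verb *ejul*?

Since the final sound of *ejul* is /l/ (a voiced consonant), it takes -a, giving *ejula*.

ejula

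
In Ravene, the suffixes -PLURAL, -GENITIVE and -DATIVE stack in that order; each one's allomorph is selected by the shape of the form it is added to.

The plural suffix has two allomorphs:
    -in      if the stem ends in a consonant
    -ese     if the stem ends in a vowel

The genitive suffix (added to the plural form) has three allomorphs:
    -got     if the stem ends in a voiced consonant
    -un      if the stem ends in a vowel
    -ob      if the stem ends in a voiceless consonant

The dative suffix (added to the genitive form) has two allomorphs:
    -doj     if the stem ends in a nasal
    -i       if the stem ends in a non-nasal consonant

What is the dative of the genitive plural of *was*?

*was* — final sound /s/ (a consonant) → -in → *wasin*.
The final sound of the plural form *wasin* is /n/, which is a voiced consonant, so the genitive suffix is -got, giving *wasingot*.
The genitive form *wasingot*: final consonant = /t/, non-nasal → -i → *wasingoti*.

wasingoti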